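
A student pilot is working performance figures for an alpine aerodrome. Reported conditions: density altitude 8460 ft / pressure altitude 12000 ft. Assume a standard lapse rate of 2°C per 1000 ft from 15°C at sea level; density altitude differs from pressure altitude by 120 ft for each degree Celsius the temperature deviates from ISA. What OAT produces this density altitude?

Density altitude − pressure altitude = 8460 − 12000 = -3540 ft.
At 120 ft/°C that is an ISA deviation of -3540/120 = -29.5°C.
ISA temperature at 12000 ft = 15 − 2 × (12000/1000) = -9°C.
OAT = ISA + deviation = -9 + (-29.5) = -38.5°C.

-38.5°C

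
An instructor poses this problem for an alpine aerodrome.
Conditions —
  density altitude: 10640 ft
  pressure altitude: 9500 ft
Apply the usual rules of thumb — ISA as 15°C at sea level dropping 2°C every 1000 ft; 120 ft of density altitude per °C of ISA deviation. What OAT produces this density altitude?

5.5°C

Density altitude − pressure altitude = 10640 − 9500 = +1140 ft.
At 120 ft/°C that is an ISA deviation of 1140/120 = +9.5°C.
ISA temperature at 9500 ft = 15 − 2 × (9500/1000) = -4°C.
OAT = ISA + deviation = -4 + (+9.5) = 5.5°C.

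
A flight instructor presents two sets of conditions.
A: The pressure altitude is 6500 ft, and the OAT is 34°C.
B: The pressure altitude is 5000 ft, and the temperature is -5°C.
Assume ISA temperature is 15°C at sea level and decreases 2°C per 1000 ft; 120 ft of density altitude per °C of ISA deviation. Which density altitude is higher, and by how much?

A by 6540 ft

A: ISA temp = 2°C, deviation +32°C, DA = 6500 + 120 × 32 = 10340 ft.
B: ISA temp = 5°C, deviation -10°C, DA = 5000 + 120 × (-10) = 3800 ft.
A is higher by 10340 − 3800 = 6540 ft.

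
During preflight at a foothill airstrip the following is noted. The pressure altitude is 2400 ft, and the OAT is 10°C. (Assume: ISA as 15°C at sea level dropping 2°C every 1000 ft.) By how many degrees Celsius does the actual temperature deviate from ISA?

ISA temperature at 2400 ft = 15 − 2 × (2400/1000) = 10.2°C.
Deviation = OAT − ISA = 10 − 10.2 = -0.2°C.

ISA-0.2°C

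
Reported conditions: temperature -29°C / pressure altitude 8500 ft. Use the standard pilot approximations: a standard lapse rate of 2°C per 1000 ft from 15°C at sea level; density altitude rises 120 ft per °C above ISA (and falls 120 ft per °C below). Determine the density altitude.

ISA temperature at 8500 ft = 15 − 2 × (8500/1000) = -2°C.
ISA deviation = -29 − (-2) = -27°C.
Density altitude = 8500 + 120 × (-27) = 8500 + (-3240) = 5260 ft.

5260 ft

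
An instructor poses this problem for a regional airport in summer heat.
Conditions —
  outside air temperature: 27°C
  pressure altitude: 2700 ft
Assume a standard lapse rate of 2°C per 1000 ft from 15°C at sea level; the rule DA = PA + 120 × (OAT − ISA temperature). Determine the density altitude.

4788 ft

ISA temperature at 2700 ft = 15 − 2 × (2700/1000) = 9.6°C.
ISA deviation = 27 − 9.6 = +17.4°C.
Density altitude = 2700 + 120 × (17.4) = 2700 + (+2088) = 4788 ft.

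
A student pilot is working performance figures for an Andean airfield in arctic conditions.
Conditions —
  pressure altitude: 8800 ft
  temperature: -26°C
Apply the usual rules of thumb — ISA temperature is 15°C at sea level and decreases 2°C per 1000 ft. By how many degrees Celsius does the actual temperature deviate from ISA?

ISA-23.4°C

ISA temperature at 8800 ft = 15 − 2 × (8800/1000) = -2.6°C.
Deviation = OAT − ISA = -26 − (-2.6) = -23.4°C.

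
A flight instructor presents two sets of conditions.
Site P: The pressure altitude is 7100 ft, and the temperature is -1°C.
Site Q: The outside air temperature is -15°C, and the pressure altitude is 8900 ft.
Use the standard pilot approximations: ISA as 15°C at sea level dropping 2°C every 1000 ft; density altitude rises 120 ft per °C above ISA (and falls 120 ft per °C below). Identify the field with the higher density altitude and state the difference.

Site P: ISA temp = 0.8°C, deviation -1.8°C, DA = 7100 + 120 × (-1.8) = 6884 ft.
Site Q: ISA temp = -2.8°C, deviation -12.2°C, DA = 8900 + 120 × (-12.2) = 7436 ft.
Site Q is higher by 7436 − 6884 = 552 ft.

Site Q by 552 ft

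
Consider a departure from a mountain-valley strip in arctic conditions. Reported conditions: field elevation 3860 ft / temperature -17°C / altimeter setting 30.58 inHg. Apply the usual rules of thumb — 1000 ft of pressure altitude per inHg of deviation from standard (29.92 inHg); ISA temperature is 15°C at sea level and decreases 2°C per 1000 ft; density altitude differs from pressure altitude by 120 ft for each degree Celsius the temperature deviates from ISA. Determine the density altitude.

Pressure altitude = 3860 + (29.92 − 30.58) × 1000 = 3860 + (-660) = 3200 ft.
ISA temperature at 3200 ft = 15 − 2 × (3200/1000) = 8.6°C.
ISA deviation = -17 − 8.6 = -25.6°C.
Density altitude = 3200 + 120 × (-25.6) = 128 ft.

128 ft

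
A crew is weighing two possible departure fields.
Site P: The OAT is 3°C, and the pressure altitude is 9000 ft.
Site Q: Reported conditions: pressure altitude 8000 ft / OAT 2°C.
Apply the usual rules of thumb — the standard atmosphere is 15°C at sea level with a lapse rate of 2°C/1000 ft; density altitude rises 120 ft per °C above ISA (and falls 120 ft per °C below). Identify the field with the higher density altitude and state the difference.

Site P: ISA temp = -3°C, deviation +6°C, DA = 9000 + 120 × 6 = 9720 ft.
Site Q: ISA temp = -1°C, deviation +3°C, DA = 8000 + 120 × 3 = 8360 ft.
Site P is higher by 9720 − 8360 = 1360 ft.

Site P by 1360 ft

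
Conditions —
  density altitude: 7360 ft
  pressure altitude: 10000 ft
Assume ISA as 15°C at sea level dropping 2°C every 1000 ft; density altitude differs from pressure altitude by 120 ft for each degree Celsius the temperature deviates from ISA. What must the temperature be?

Density altitude − pressure altitude = 7360 − 10000 = -2640 ft.
At 120 ft/°C that is an ISA deviation of -2640/120 = -22°C.
ISA temperature at 10000 ft = 15 − 2 × (10000/1000) = -5°C.
OAT = ISA + deviation = -5 + (-22) = -27°C.

-27°C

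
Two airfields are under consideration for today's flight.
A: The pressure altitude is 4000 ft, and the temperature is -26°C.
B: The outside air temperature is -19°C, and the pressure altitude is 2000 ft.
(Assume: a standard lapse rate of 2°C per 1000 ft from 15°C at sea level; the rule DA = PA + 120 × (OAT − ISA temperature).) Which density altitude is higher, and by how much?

A by 1640 ft

A: ISA temp = 7°C, deviation -33°C, DA = 4000 + 120 × (-33) = 40 ft.
B: ISA temp = 11°C, deviation -30°C, DA = 2000 + 120 × (-30) = -1600 ft.
A is higher by 40 − (-1600) = 1640 ft.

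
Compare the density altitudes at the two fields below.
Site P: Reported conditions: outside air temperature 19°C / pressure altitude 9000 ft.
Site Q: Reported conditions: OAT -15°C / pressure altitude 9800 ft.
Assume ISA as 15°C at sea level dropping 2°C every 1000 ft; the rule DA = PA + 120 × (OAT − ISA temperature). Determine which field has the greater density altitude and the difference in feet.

Site P: ISA temp = -3°C, deviation +22°C, DA = 9000 + 120 × 22 = 11640 ft.
Site Q: ISA temp = -4.6°C, deviation -10.4°C, DA = 9800 + 120 × (-10.4) = 8552 ft.
Site P is higher by 11640 − 8552 = 3088 ft.

Site P by 3088 ft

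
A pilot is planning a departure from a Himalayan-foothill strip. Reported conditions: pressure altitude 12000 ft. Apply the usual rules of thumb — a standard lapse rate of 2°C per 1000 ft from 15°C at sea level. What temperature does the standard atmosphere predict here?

ISA temperature = 15 − 2 × (12000/1000) = 15 − 24 = -9°C.

-9°C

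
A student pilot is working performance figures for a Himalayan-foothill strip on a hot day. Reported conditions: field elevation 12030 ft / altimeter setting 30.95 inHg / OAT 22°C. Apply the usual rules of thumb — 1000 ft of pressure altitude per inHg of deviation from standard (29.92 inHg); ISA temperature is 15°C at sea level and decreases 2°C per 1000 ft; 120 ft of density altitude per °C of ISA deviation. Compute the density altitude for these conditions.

Pressure altitude = 12030 + (29.92 − 30.95) × 1000 = 12030 + (-1030) = 11000 ft.
ISA temperature at 11000 ft = 15 − 2 × (11000/1000) = -7°C.
ISA deviation = 22 − (-7) = +29°C.
Density altitude = 11000 + 120 × (29) = 14480 ft.

14480 ft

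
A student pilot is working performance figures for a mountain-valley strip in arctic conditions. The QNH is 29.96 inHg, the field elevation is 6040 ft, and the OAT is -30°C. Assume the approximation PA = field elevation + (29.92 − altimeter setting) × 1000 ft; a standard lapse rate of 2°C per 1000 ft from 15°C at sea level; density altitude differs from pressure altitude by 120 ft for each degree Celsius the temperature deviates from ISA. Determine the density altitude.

2040 ft

Pressure altitude = 6040 + (29.92 − 29.96) × 1000 = 6040 + (-40) = 6000 ft.
ISA temperature at 6000 ft = 15 − 2 × (6000/1000) = 3°C.
ISA deviation = -30 − 3 = -33°C.
Density altitude = 6000 + 120 × (-33) = 2040 ft.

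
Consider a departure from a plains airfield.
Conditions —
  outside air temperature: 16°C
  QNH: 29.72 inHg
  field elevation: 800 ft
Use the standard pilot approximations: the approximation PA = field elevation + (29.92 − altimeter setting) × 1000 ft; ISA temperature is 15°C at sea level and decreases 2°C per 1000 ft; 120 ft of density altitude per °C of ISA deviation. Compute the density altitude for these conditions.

Pressure altitude = 800 + (29.92 − 29.72) × 1000 = 800 + (+200) = 1000 ft.
ISA temperature at 1000 ft = 15 − 2 × (1000/1000) = 13°C.
ISA deviation = 16 − 13 = +3°C.
Density altitude = 1000 + 120 × (3) = 1360 ft.

1360 ft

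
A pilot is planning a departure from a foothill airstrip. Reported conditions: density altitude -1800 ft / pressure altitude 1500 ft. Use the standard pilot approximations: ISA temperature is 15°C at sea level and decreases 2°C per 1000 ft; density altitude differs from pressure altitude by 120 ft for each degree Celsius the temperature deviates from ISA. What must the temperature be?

-15.5°C

Density altitude − pressure altitude = -1800 − 1500 = -3300 ft.
At 120 ft/°C that is an ISA deviation of -3300/120 = -27.5°C.
ISA temperature at 1500 ft = 15 − 2 × (1500/1000) = 12°C.
OAT = ISA + deviation = 12 + (-27.5) = -15.5°C.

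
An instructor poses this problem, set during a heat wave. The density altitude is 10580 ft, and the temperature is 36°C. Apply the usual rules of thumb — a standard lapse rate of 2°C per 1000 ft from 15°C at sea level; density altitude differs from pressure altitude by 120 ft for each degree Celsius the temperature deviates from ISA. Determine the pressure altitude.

DA = PA + 120 × (OAT − (15 − 2·PA/1000)) = PA + 120·OAT − 1800 + 0.24·PA = 1.24·PA + 120·OAT − 1800.
So 1.24·PA = 10580 − 120 × 36 + 1800 = 8060.
PA = 8060 / 1.24 = 6500 ft.

6500 ft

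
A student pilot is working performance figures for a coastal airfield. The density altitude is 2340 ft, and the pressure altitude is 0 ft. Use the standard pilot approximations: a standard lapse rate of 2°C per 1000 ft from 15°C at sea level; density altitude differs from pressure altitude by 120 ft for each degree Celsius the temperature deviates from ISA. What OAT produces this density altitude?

34.5°C

Density altitude − pressure altitude = 2340 − 0 = +2340 ft.
At 120 ft/°C that is an ISA deviation of 2340/120 = +19.5°C.
ISA temperature at 0 ft = 15 − 2 × (0/1000) = 15°C.
OAT = ISA + deviation = 15 + (+19.5) = 34.5°C.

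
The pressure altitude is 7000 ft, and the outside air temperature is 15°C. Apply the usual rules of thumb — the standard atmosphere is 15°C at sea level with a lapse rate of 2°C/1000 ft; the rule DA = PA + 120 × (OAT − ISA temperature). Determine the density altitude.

8680 ft

ISA temperature at 7000 ft = 15 − 2 × (7000/1000) = 1°C.
ISA deviation = 15 − 1 = +14°C.
Density altitude = 7000 + 120 × (14) = 7000 + (+1680) = 8680 ft.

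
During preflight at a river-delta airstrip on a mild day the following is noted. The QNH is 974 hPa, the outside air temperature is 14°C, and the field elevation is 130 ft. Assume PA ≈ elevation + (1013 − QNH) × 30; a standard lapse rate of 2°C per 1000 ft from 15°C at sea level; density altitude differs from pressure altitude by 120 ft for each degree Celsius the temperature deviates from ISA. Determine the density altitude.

1492 ft

Pressure altitude = 130 + (1013 − 974) × 30 = 130 + (+1170) = 1300 ft.
ISA temperature at 1300 ft = 15 − 2 × (1300/1000) = 12.4°C.
ISA deviation = 14 − 12.4 = +1.6°C.
Density altitude = 1300 + 120 × (1.6) = 1492 ft.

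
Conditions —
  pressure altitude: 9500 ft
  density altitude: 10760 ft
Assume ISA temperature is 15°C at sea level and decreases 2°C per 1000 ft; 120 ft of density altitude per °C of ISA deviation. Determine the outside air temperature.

6.5°C

Density altitude − pressure altitude = 10760 − 9500 = +1260 ft.
At 120 ft/°C that is an ISA deviation of 1260/120 = +10.5°C.
ISA temperature at 9500 ft = 15 − 2 × (9500/1000) = -4°C.
OAT = ISA + deviation = -4 + (+10.5) = 6.5°C.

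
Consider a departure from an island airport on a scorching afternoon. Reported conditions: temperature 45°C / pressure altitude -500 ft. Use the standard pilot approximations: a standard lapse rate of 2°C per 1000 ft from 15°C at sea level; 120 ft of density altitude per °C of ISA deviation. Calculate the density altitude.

ISA temperature at -500 ft = 15 − 2 × (-500/1000) = 16°C.
ISA deviation = 45 − 16 = +29°C.
Density altitude = -500 + 120 × (29) = -500 + (+3480) = 2980 ft.

2980 ft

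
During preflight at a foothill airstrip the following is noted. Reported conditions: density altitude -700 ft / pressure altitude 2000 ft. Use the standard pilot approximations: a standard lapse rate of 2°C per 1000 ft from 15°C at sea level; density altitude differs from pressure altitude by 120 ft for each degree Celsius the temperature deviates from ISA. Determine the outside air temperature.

Density altitude − pressure altitude = -700 − 2000 = -2700 ft.
At 120 ft/°C that is an ISA deviation of -2700/120 = -22.5°C.
ISA temperature at 2000 ft = 15 − 2 × (2000/1000) = 11°C.
OAT = ISA + deviation = 11 + (-22.5) = -11.5°C.

-11.5°C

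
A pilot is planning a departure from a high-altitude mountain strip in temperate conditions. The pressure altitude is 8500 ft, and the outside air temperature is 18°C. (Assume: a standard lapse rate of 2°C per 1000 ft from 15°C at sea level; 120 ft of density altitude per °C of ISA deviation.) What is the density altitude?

ISA temperature at 8500 ft = 15 − 2 × (8500/1000) = -2°C.
ISA deviation = 18 − (-2) = +20°C.
Density altitude = 8500 + 120 × (20) = 8500 + (+2400) = 10900 ft.

10900 ft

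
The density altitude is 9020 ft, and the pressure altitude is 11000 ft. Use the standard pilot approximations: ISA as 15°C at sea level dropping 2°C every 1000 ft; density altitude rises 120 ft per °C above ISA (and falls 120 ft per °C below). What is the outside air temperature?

Density altitude − pressure altitude = 9020 − 11000 = -1980 ft.
At 120 ft/°C that is an ISA deviation of -1980/120 = -16.5°C.
ISA temperature at 11000 ft = 15 − 2 × (11000/1000) = -7°C.
OAT = ISA + deviation = -7 + (-16.5) = -23.5°C.

-23.5°C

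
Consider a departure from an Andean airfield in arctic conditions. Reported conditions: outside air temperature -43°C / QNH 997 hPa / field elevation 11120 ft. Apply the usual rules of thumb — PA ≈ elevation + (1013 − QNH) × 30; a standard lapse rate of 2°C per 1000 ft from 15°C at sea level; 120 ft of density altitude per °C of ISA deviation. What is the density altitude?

7424 ft

Pressure altitude = 11120 + (1013 − 997) × 30 = 11120 + (+480) = 11600 ft.
ISA temperature at 11600 ft = 15 − 2 × (11600/1000) = -8.2°C.
ISA deviation = -43 − (-8.2) = -34.8°C.
Density altitude = 11600 + 120 × (-34.8) = 7424 ft.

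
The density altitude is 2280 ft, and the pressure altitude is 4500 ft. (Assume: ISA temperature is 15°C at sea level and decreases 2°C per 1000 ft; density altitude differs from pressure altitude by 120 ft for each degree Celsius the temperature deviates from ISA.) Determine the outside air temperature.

Density altitude − pressure altitude = 2280 − 4500 = -2220 ft.
At 120 ft/°C that is an ISA deviation of -2220/120 = -18.5°C.
ISA temperature at 4500 ft = 15 − 2 × (4500/1000) = 6°C.
OAT = ISA + deviation = 6 + (-18.5) = -12.5°C.

-12.5°C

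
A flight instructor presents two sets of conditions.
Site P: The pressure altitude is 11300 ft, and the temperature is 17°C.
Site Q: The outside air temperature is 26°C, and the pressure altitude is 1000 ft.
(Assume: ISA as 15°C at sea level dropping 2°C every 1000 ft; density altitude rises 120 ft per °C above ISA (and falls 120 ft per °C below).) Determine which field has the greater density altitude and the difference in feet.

Site P by 11692 ft

Site P: ISA temp = -7.6°C, deviation +24.6°C, DA = 11300 + 120 × 24.6 = 14252 ft.
Site Q: ISA temp = 13°C, deviation +13°C, DA = 1000 + 120 × 13 = 2560 ft.
Site P is higher by 14252 − 2560 = 11692 ft.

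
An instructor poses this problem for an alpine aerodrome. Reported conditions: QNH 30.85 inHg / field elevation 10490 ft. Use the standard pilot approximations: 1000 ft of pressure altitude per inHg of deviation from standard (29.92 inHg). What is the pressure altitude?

Pressure correction = (29.92 − 30.85) × 1000 = -930 ft.
Pressure altitude = 10490 + (-930) = 9560 ft.

9560 ft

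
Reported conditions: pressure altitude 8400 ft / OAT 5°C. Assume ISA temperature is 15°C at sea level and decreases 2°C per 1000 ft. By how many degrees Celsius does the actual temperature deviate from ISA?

ISA+6.8°C

ISA temperature at 8400 ft = 15 − 2 × (8400/1000) = -1.8°C.
Deviation = OAT − ISA = 5 − (-1.8) = +6.8°C.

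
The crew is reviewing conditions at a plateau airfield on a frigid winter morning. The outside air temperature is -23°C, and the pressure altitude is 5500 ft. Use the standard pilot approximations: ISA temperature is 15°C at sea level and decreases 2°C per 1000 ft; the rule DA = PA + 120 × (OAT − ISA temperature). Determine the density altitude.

2260 ft

ISA temperature at 5500 ft = 15 − 2 × (5500/1000) = 4°C.
ISA deviation = -23 − 4 = -27°C.
Density altitude = 5500 + 120 × (-27) = 5500 + (-3240) = 2260 ft.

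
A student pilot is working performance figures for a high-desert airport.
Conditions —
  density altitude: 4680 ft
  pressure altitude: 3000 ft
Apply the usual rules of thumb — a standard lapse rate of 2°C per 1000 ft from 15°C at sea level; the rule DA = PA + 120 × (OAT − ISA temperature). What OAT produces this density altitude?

Density altitude − pressure altitude = 4680 − 3000 = +1680 ft.
At 120 ft/°C that is an ISA deviation of 1680/120 = +14°C.
ISA temperature at 3000 ft = 15 − 2 × (3000/1000) = 9°C.
OAT = ISA + deviation = 9 + (+14) = 23°C.

23°C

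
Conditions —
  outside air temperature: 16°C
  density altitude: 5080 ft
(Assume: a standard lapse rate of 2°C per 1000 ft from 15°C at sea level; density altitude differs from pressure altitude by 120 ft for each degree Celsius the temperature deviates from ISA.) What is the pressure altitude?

4000 ft

DA = PA + 120 × (OAT − (15 − 2·PA/1000)) = PA + 120·OAT − 1800 + 0.24·PA = 1.24·PA + 120·OAT − 1800.
So 1.24·PA = 5080 − 120 × 16 + 1800 = 4960.
PA = 4960 / 1.24 = 4000 ft.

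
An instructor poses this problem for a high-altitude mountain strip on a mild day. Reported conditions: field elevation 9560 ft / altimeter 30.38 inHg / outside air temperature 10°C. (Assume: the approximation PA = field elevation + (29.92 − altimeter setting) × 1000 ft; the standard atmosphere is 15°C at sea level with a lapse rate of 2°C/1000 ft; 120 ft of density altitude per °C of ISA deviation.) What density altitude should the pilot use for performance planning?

10684 ft

Pressure altitude = 9560 + (29.92 − 30.38) × 1000 = 9560 + (-460) = 9100 ft.
ISA temperature at 9100 ft = 15 − 2 × (9100/1000) = -3.2°C.
ISA deviation = 10 − (-3.2) = +13.2°C.
Density altitude = 9100 + 120 × (13.2) = 10684 ft.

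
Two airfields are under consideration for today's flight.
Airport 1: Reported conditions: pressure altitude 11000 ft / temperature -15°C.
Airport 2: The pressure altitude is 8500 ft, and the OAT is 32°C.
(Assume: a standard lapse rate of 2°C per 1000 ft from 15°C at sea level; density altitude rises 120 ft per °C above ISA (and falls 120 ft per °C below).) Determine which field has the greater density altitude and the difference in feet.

Airport 2 by 2540 ft

Airport 1: ISA temp = -7°C, deviation -8°C, DA = 11000 + 120 × (-8) = 10040 ft.
Airport 2: ISA temp = -2°C, deviation +34°C, DA = 8500 + 120 × 34 = 12580 ft.
Airport 2 is higher by 12580 − 10040 = 2540 ft.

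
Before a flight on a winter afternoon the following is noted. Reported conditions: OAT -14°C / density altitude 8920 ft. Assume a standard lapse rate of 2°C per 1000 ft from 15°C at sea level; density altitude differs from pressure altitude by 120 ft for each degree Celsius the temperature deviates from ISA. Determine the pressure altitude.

DA = PA + 120 × (OAT − (15 − 2·PA/1000)) = PA + 120·OAT − 1800 + 0.24·PA = 1.24·PA + 120·OAT − 1800.
So 1.24·PA = 8920 − 120 × (-14) + 1800 = 12400.
PA = 12400 / 1.24 = 10000 ft.

10000 ft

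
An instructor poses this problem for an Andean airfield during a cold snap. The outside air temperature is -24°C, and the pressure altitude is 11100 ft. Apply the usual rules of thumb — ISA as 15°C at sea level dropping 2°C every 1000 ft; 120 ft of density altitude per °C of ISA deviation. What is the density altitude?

9084 ft

ISA temperature at 11100 ft = 15 − 2 × (11100/1000) = -7.2°C.
ISA deviation = -24 − (-7.2) = -16.8°C.
Density altitude = 11100 + 120 × (-16.8) = 11100 + (-2016) = 9084 ft.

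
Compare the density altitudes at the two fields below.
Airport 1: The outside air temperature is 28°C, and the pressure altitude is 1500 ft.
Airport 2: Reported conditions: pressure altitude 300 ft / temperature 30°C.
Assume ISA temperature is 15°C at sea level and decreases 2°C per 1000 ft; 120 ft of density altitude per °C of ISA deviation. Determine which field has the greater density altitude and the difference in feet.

Airport 1: ISA temp = 12°C, deviation +16°C, DA = 1500 + 120 × 16 = 3420 ft.
Airport 2: ISA temp = 14.4°C, deviation +15.6°C, DA = 300 + 120 × 15.6 = 2172 ft.
Airport 1 is higher by 3420 − 2172 = 1248 ft.

Airport 1 by 1248 ft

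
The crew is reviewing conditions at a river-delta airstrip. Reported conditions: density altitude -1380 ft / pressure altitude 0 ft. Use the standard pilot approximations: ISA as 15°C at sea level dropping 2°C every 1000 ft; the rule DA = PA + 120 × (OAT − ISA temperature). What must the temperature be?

3.5°C

Density altitude − pressure altitude = -1380 − 0 = -1380 ft.
At 120 ft/°C that is an ISA deviation of -1380/120 = -11.5°C.
ISA temperature at 0 ft = 15 − 2 × (0/1000) = 15°C.
OAT = ISA + deviation = 15 + (-11.5) = 3.5°C.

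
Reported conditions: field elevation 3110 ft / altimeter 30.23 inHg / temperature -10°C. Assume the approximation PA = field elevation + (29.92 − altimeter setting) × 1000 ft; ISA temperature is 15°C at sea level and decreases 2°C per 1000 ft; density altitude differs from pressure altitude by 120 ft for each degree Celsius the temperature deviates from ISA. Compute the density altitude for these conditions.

472 ft

Pressure altitude = 3110 + (29.92 − 30.23) × 1000 = 3110 + (-310) = 2800 ft.
ISA temperature at 2800 ft = 15 − 2 × (2800/1000) = 9.4°C.
ISA deviation = -10 − 9.4 = -19.4°C.
Density altitude = 2800 + 120 × (-19.4) = 472 ft.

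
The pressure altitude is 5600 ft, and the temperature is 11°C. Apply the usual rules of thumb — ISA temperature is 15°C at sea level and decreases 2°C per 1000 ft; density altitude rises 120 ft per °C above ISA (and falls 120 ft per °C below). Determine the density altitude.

6464 ft

ISA temperature at 5600 ft = 15 − 2 × (5600/1000) = 3.8°C.
ISA deviation = 11 − 3.8 = +7.2°C.
Density altitude = 5600 + 120 × (7.2) = 5600 + (+864) = 6464 ft.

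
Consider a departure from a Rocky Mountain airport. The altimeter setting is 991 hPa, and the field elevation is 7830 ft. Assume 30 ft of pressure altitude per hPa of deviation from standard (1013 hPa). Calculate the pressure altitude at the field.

8490 ft

Pressure correction = (1013 − 991) × 30 = +660 ft.
Pressure altitude = 7830 + (+660) = 8490 ft.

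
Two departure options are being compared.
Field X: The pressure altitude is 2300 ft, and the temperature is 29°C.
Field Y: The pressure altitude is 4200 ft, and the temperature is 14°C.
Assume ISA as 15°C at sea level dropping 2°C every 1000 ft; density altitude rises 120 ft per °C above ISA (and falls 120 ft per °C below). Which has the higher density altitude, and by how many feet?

Field Y by 556 ft

Field X: ISA temp = 10.4°C, deviation +18.6°C, DA = 2300 + 120 × 18.6 = 4532 ft.
Field Y: ISA temp = 6.6°C, deviation +7.4°C, DA = 4200 + 120 × 7.4 = 5088 ft.
Field Y is higher by 5088 − 4532 = 556 ft.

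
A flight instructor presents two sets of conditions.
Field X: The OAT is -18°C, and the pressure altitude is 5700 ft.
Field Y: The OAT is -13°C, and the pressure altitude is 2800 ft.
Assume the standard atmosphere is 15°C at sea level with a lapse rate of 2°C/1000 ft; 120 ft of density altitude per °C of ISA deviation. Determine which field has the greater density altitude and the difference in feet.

Field X by 2996 ft

Field X: ISA temp = 3.6°C, deviation -21.6°C, DA = 5700 + 120 × (-21.6) = 3108 ft.
Field Y: ISA temp = 9.4°C, deviation -22.4°C, DA = 2800 + 120 × (-22.4) = 112 ft.
Field X is higher by 3108 − 112 = 2996 ft.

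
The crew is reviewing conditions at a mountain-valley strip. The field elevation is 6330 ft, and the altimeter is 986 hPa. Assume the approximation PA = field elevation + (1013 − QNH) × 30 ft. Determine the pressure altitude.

Pressure correction = (1013 − 986) × 30 = +810 ft.
Pressure altitude = 6330 + (+810) = 7140 ft.

7140 ft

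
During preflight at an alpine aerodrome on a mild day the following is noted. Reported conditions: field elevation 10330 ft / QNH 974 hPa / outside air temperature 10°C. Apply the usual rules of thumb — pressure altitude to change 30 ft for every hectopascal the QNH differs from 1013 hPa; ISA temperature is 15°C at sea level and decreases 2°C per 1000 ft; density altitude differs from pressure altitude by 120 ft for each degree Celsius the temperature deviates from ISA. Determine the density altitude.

13660 ft

Pressure altitude = 10330 + (1013 − 974) × 30 = 10330 + (+1170) = 11500 ft.
ISA temperature at 11500 ft = 15 − 2 × (11500/1000) = -8°C.
ISA deviation = 10 − (-8) = +18°C.
Density altitude = 11500 + 120 × (18) = 13660 ft.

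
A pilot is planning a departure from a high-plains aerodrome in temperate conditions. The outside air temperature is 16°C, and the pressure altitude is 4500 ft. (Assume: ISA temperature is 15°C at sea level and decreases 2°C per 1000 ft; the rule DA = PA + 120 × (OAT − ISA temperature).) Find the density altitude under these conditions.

ISA temperature at 4500 ft = 15 − 2 × (4500/1000) = 6°C.
ISA deviation = 16 − 6 = +10°C.
Density altitude = 4500 + 120 × (10) = 4500 + (+1200) = 5700 ft.

5700 ft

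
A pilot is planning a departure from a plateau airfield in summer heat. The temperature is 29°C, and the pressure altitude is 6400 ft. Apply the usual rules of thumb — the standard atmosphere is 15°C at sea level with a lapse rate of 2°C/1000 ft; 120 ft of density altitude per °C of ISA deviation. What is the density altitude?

ISA temperature at 6400 ft = 15 − 2 × (6400/1000) = 2.2°C.
ISA deviation = 29 − 2.2 = +26.8°C.
Density altitude = 6400 + 120 × (26.8) = 6400 + (+3216) = 9616 ft.

9616 ft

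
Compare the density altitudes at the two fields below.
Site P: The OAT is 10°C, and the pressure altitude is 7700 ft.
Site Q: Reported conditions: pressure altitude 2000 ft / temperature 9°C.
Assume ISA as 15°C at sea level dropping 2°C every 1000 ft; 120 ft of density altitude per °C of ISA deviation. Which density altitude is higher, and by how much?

Site P: ISA temp = -0.4°C, deviation +10.4°C, DA = 7700 + 120 × 10.4 = 8948 ft.
Site Q: ISA temp = 11°C, deviation -2°C, DA = 2000 + 120 × (-2) = 1760 ft.
Site P is higher by 8948 − 1760 = 7188 ft.

Site P by 7188 ft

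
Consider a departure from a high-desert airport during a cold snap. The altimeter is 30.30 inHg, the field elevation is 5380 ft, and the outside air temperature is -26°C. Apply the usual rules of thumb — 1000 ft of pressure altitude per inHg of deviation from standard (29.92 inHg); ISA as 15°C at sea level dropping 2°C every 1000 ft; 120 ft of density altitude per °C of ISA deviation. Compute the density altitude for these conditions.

Pressure altitude = 5380 + (29.92 − 30.30) × 1000 = 5380 + (-380) = 5000 ft.
ISA temperature at 5000 ft = 15 − 2 × (5000/1000) = 5°C.
ISA deviation = -26 − 5 = -31°C.
Density altitude = 5000 + 120 × (-31) = 1280 ft.

1280 ft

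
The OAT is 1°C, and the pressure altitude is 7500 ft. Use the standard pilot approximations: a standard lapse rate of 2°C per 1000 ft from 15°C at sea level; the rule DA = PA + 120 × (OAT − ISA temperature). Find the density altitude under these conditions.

7620 ft

ISA temperature at 7500 ft = 15 − 2 × (7500/1000) = 0°C.
ISA deviation = 1 − 0 = +1°C.
Density altitude = 7500 + 120 × (1) = 7500 + (+120) = 7620 ft.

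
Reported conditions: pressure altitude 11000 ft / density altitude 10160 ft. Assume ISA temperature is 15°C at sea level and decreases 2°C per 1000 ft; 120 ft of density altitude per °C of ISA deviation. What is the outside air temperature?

-14°C

Density altitude − pressure altitude = 10160 − 11000 = -840 ft.
At 120 ft/°C that is an ISA deviation of -840/120 = -7°C.
ISA temperature at 11000 ft = 15 − 2 × (11000/1000) = -7°C.
OAT = ISA + deviation = -7 + (-7) = -14°C.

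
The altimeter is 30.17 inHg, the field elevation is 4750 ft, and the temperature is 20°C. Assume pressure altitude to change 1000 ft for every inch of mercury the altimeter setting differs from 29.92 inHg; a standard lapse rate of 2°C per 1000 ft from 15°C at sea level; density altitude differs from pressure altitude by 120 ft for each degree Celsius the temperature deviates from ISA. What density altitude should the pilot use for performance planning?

Pressure altitude = 4750 + (29.92 − 30.17) × 1000 = 4750 + (-250) = 4500 ft.
ISA temperature at 4500 ft = 15 − 2 × (4500/1000) = 6°C.
ISA deviation = 20 − 6 = +14°C.
Density altitude = 4500 + 120 × (14) = 6180 ft.

6180 ft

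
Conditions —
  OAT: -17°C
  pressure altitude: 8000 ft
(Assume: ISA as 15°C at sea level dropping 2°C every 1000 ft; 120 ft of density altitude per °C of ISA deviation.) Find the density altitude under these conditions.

ISA temperature at 8000 ft = 15 − 2 × (8000/1000) = -1°C.
ISA deviation = -17 − (-1) = -16°C.
Density altitude = 8000 + 120 × (-16) = 8000 + (-1920) = 6080 ft.

6080 ft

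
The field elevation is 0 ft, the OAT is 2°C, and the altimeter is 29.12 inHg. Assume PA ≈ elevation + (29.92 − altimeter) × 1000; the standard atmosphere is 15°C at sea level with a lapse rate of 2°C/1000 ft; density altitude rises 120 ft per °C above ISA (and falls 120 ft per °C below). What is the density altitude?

-568 ft

Pressure altitude = 0 + (29.92 − 29.12) × 1000 = 0 + (+800) = 800 ft.
ISA temperature at 800 ft = 15 − 2 × (800/1000) = 13.4°C.
ISA deviation = 2 − 13.4 = -11.4°C.
Density altitude = 800 + 120 × (-11.4) = -568 ft.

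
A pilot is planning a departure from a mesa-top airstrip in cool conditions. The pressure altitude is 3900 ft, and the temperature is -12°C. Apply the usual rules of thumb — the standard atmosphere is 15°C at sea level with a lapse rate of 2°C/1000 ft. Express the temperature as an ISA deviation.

ISA-19.2°C

ISA temperature at 3900 ft = 15 − 2 × (3900/1000) = 7.2°C.
Deviation = OAT − ISA = -12 − 7.2 = -19.2°C.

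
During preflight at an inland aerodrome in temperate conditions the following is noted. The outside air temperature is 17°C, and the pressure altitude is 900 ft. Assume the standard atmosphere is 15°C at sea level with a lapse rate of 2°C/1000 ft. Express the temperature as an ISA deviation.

ISA+3.8°C

ISA temperature at 900 ft = 15 − 2 × (900/1000) = 13.2°C.
Deviation = OAT − ISA = 17 − 13.2 = +3.8°C.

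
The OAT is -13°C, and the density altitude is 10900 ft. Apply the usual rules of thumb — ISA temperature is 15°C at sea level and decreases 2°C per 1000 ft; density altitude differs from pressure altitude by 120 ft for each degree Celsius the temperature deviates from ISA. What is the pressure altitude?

11500 ft

DA = PA + 120 × (OAT − (15 − 2·PA/1000)) = PA + 120·OAT − 1800 + 0.24·PA = 1.24·PA + 120·OAT − 1800.
So 1.24·PA = 10900 − 120 × (-13) + 1800 = 14260.
PA = 14260 / 1.24 = 11500 ft.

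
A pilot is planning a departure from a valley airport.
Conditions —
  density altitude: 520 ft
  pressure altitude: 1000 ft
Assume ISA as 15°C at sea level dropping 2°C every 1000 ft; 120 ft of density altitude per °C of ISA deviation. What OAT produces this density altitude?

Density altitude − pressure altitude = 520 − 1000 = -480 ft.
At 120 ft/°C that is an ISA deviation of -480/120 = -4°C.
ISA temperature at 1000 ft = 15 − 2 × (1000/1000) = 13°C.
OAT = ISA + deviation = 13 + (-4) = 9°C.

9°C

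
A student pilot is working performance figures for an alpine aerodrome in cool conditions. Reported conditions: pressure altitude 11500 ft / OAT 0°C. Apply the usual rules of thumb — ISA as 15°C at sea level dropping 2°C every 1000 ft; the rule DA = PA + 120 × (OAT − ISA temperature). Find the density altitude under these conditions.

12460 ft

ISA temperature at 11500 ft = 15 − 2 × (11500/1000) = -8°C.
ISA deviation = 0 − (-8) = +8°C.
Density altitude = 11500 + 120 × (8) = 11500 + (+960) = 12460 ft.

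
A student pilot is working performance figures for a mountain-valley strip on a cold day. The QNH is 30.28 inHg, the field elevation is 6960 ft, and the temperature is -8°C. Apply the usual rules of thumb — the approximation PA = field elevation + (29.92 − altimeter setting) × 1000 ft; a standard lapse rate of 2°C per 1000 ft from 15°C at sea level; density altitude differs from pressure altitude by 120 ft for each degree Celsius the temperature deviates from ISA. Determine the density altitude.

Pressure altitude = 6960 + (29.92 − 30.28) × 1000 = 6960 + (-360) = 6600 ft.
ISA temperature at 6600 ft = 15 − 2 × (6600/1000) = 1.8°C.
ISA deviation = -8 − 1.8 = -9.8°C.
Density altitude = 6600 + 120 × (-9.8) = 5424 ft.

5424 ft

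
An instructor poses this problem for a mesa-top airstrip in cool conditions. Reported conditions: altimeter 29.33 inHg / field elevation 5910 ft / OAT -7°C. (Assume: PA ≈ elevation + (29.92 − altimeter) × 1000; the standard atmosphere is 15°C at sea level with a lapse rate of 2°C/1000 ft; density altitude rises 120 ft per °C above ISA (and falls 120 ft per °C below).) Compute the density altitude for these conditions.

5420 ft

Pressure altitude = 5910 + (29.92 − 29.33) × 1000 = 5910 + (+590) = 6500 ft.
ISA temperature at 6500 ft = 15 − 2 × (6500/1000) = 2°C.
ISA deviation = -7 − 2 = -9°C.
Density altitude = 6500 + 120 × (-9) = 5420 ft.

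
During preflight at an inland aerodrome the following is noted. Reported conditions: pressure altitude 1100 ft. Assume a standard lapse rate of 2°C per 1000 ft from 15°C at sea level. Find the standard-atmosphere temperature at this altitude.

12.8°C

ISA temperature = 15 − 2 × (1100/1000) = 15 − 2.2 = 12.8°C.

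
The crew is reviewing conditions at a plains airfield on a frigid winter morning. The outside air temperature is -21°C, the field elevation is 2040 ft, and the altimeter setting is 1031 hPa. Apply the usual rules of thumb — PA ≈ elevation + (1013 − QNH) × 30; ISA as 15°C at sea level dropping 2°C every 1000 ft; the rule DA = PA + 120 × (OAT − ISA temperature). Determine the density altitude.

Pressure altitude = 2040 + (1013 − 1031) × 30 = 2040 + (-540) = 1500 ft.
ISA temperature at 1500 ft = 15 − 2 × (1500/1000) = 12°C.
ISA deviation = -21 − 12 = -33°C.
Density altitude = 1500 + 120 × (-33) = -2460 ft.

-2460 ft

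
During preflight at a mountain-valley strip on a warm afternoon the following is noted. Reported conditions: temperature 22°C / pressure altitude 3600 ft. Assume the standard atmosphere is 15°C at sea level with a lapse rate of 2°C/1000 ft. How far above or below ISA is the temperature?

ISA+14.2°C

ISA temperature at 3600 ft = 15 − 2 × (3600/1000) = 7.8°C.
Deviation = OAT − ISA = 22 − 7.8 = +14.2°C.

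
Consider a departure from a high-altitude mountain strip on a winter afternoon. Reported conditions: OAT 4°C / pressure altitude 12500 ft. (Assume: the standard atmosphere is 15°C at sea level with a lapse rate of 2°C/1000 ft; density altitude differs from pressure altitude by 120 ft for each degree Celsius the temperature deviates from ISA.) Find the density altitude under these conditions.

ISA temperature at 12500 ft = 15 − 2 × (12500/1000) = -10°C.
ISA deviation = 4 − (-10) = +14°C.
Density altitude = 12500 + 120 × (14) = 12500 + (+1680) = 14180 ft.

14180 ft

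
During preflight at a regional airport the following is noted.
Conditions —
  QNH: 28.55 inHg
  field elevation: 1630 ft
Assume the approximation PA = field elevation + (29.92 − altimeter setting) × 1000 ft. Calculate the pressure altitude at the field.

3000 ft

Pressure correction = (29.92 − 28.55) × 1000 = +1370 ft.
Pressure altitude = 1630 + (+1370) = 3000 ft.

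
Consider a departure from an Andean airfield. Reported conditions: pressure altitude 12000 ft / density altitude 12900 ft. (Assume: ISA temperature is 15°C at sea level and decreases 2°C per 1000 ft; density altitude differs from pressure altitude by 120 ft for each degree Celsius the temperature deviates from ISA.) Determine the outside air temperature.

-1.5°C

Density altitude − pressure altitude = 12900 − 12000 = +900 ft.
At 120 ft/°C that is an ISA deviation of 900/120 = +7.5°C.
ISA temperature at 12000 ft = 15 − 2 × (12000/1000) = -9°C.
OAT = ISA + deviation = -9 + (+7.5) = -1.5°C.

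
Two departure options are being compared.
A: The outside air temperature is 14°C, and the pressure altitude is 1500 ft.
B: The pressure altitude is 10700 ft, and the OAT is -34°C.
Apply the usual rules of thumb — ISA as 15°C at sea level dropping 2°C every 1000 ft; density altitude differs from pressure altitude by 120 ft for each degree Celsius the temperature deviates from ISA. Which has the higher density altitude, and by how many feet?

A: ISA temp = 12°C, deviation +2°C, DA = 1500 + 120 × 2 = 1740 ft.
B: ISA temp = -6.4°C, deviation -27.6°C, DA = 10700 + 120 × (-27.6) = 7388 ft.
B is higher by 7388 − 1740 = 5648 ft.

B by 5648 ft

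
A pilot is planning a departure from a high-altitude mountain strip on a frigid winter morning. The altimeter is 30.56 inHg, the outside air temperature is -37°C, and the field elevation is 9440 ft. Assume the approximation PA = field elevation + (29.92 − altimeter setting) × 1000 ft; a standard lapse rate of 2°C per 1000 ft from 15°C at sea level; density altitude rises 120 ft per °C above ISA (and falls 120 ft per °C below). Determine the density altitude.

4672 ft

Pressure altitude = 9440 + (29.92 − 30.56) × 1000 = 9440 + (-640) = 8800 ft.
ISA temperature at 8800 ft = 15 − 2 × (8800/1000) = -2.6°C.
ISA deviation = -37 − (-2.6) = -34.4°C.
Density altitude = 8800 + 120 × (-34.4) = 4672 ft.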